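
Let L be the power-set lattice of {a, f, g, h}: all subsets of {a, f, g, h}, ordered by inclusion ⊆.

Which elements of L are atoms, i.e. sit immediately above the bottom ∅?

{a}, {f}, {g}, {h}

The atoms are exactly the elements that cover ∅: {a}, {f}, {g}, {h}.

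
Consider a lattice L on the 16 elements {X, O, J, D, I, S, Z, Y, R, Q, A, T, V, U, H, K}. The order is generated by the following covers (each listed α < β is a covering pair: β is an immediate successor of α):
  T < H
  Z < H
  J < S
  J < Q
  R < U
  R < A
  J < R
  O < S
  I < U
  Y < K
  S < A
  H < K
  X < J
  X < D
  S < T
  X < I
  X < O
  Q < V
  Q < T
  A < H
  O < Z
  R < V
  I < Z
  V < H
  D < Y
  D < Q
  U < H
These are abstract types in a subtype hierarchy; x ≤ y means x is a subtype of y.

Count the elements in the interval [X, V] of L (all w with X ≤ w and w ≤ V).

The interval [X, V] = {D, J, Q, R, V, X}, which has 6 elements.

6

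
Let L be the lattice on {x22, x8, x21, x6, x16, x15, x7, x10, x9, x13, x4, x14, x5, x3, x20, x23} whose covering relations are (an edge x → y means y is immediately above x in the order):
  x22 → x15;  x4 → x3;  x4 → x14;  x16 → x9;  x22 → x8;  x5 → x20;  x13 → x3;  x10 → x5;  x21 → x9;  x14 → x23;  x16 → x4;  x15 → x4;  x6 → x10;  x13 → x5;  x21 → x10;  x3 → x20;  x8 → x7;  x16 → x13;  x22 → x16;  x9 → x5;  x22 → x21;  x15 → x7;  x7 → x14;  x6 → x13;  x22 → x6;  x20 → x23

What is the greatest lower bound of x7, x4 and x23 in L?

x15

Common lower bounds of {x7, x4, x23}: x15, x22.
The greatest among these is x15.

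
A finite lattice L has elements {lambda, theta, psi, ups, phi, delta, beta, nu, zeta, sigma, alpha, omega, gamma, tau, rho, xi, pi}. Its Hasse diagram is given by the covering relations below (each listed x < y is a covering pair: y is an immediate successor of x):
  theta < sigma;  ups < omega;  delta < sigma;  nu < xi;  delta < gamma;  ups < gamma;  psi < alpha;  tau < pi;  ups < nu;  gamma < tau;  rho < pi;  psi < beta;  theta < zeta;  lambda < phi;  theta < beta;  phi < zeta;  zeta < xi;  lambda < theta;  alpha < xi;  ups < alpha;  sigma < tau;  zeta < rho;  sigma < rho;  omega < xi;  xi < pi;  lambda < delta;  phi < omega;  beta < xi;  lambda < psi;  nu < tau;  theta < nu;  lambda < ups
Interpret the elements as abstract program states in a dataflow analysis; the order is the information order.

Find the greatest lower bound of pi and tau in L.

Common lower bounds of {pi, tau}: delta, gamma, lambda, nu, sigma, tau, theta, ups.
The greatest among these is tau.

tau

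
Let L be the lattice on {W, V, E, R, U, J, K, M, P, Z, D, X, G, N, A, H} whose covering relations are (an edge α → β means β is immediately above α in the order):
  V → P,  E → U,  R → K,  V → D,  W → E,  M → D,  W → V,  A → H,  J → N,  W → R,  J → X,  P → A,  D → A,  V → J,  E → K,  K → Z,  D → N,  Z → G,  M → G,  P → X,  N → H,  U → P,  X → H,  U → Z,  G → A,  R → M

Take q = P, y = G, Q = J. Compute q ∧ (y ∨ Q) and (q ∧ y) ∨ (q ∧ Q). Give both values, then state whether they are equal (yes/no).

y ∨ Q = H, so q ∧ (y ∨ Q) = P ∧ H = P.
q ∧ y = U and q ∧ Q = V, so (q ∧ y) ∨ (q ∧ Q) = U ∨ V = P.
Equal: yes.

P; P; yes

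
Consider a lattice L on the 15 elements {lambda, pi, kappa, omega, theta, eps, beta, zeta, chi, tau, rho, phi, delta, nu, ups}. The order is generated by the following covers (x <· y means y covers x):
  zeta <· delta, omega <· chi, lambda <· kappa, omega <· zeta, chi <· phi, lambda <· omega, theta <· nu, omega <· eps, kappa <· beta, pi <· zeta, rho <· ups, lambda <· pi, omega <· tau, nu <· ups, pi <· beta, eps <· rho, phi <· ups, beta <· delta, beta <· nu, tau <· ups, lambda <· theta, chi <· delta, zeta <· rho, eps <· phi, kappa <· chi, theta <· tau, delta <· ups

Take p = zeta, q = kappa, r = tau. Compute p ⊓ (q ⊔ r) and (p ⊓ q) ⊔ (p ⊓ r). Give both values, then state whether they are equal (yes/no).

zeta; omega; no

q ⊔ r = ups, so p ⊓ (q ⊔ r) = zeta ⊓ ups = zeta.
p ⊓ q = lambda and p ⊓ r = omega, so (p ⊓ q) ⊔ (p ⊓ r) = lambda ⊔ omega = omega.
Equal: no.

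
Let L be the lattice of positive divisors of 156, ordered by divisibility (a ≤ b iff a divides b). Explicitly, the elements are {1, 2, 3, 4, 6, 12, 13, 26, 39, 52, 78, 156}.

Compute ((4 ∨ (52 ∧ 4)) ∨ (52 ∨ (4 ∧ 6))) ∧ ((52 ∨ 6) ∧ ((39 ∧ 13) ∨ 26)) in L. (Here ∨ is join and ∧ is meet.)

26

52 ∧ 4 = 4
4 ∨ 4 = 4
4 ∧ 6 = 2
52 ∨ 2 = 52
4 ∨ 52 = 52
52 ∨ 6 = 156
39 ∧ 13 = 13
13 ∨ 26 = 26
156 ∧ 26 = 26
52 ∧ 26 = 26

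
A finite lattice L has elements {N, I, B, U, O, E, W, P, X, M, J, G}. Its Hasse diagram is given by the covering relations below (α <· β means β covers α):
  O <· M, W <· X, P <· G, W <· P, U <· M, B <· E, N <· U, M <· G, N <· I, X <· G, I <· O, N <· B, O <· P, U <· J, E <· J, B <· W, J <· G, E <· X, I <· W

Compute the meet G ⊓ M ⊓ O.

O

Common lower bounds of {G, M, O}: I, N, O.
The greatest among these is O.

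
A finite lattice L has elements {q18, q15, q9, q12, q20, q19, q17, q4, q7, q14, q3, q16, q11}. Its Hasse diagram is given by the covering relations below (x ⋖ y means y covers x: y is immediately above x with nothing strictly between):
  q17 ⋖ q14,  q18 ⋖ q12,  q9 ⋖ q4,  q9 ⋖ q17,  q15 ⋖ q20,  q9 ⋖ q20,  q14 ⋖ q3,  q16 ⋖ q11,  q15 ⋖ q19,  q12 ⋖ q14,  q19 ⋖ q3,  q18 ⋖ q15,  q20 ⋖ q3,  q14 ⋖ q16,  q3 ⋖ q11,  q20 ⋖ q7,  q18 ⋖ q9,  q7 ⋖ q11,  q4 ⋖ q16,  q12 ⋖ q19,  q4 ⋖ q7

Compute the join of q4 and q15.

q7

Common upper bounds of {q4, q15}: q11, q7.
The least among these is q7.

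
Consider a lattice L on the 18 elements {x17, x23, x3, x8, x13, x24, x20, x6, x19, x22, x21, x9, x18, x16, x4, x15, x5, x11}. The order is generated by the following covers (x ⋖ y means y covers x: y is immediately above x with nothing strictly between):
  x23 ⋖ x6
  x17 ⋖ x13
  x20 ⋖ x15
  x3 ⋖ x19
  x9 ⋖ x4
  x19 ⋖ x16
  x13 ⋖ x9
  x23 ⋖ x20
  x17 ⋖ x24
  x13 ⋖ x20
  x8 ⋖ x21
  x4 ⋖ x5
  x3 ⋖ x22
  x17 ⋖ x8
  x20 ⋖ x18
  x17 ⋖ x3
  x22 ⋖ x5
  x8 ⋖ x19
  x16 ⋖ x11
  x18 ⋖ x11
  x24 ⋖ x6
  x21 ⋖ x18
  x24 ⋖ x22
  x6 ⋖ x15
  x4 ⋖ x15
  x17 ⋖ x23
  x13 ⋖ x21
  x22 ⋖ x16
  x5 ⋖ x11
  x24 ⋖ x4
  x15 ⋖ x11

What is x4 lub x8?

Common upper bounds of {x4, x8}: x11.
The least among these is x11.

x11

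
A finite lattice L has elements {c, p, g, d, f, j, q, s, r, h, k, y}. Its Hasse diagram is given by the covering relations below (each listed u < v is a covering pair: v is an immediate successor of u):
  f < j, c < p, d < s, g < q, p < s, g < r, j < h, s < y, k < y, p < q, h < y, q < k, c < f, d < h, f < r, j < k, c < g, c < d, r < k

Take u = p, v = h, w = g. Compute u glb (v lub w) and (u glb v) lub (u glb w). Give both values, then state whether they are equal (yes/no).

v lub w = y, so u glb (v lub w) = p glb y = p.
u glb v = c and u glb w = c, so (u glb v) lub (u glb w) = c lub c = c.
Equal: no.

p; c; no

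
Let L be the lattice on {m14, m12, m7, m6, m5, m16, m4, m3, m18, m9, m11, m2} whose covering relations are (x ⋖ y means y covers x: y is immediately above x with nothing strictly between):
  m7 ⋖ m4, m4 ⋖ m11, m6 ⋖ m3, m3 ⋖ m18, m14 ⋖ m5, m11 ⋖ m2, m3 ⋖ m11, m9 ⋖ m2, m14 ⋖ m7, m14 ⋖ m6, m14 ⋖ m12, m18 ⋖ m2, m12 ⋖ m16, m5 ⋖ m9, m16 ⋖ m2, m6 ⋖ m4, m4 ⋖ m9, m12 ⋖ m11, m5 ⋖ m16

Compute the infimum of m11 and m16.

m12

Common lower bounds of {m11, m16}: m12, m14.
The greatest among these is m12.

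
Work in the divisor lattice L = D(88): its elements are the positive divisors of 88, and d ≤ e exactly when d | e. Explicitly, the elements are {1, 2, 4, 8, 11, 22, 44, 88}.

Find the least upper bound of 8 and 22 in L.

In the divisibility order, the join is the least common multiple: lcm(8, 22) = 88.

88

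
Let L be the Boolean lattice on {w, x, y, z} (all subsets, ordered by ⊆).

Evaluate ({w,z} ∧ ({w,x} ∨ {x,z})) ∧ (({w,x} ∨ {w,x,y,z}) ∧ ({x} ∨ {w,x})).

{w}

{w,x} ∨ {x,z} = {w,x,z}
{w,z} ∧ {w,x,z} = {w,z}
{w,x} ∨ {w,x,y,z} = {w,x,y,z}
{x} ∨ {w,x} = {w,x}
{w,x,y,z} ∧ {w,x} = {w,x}
{w,z} ∧ {w,x} = {w}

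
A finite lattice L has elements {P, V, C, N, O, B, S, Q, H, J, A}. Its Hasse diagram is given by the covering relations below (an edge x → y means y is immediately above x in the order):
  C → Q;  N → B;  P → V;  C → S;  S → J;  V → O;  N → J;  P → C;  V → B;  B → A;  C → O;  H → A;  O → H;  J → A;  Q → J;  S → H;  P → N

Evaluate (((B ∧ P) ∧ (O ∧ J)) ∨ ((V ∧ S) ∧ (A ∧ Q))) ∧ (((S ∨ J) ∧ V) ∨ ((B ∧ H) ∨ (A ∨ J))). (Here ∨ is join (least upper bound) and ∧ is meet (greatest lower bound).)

P

B ∧ P = P
O ∧ J = C
P ∧ C = P
V ∧ S = P
A ∧ Q = Q
P ∧ Q = P
P ∨ P = P
S ∨ J = J
J ∧ V = P
B ∧ H = V
A ∨ J = A
V ∨ A = A
P ∨ A = A
P ∧ A = P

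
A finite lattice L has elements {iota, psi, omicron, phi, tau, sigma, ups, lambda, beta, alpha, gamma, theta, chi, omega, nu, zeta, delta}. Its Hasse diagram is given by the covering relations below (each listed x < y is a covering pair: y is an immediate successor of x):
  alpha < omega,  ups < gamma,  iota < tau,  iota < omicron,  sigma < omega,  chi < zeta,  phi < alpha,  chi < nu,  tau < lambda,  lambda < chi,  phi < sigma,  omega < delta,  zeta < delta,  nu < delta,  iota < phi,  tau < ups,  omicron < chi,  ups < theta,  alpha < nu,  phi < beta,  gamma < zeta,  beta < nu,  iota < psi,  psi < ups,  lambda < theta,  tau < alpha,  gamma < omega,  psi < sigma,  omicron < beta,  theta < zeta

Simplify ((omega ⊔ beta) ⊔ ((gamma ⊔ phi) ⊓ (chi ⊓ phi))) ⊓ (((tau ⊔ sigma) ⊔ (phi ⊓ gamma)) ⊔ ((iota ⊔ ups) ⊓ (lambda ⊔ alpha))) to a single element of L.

omega

omega ∨ beta = delta
gamma ∨ phi = omega
chi ∧ phi = iota
omega ∧ iota = iota
delta ∨ iota = delta
tau ∨ sigma = omega
phi ∧ gamma = iota
omega ∨ iota = omega
iota ∨ ups = ups
lambda ∨ alpha = nu
ups ∧ nu = tau
omega ∨ tau = omega
delta ∧ omega = omega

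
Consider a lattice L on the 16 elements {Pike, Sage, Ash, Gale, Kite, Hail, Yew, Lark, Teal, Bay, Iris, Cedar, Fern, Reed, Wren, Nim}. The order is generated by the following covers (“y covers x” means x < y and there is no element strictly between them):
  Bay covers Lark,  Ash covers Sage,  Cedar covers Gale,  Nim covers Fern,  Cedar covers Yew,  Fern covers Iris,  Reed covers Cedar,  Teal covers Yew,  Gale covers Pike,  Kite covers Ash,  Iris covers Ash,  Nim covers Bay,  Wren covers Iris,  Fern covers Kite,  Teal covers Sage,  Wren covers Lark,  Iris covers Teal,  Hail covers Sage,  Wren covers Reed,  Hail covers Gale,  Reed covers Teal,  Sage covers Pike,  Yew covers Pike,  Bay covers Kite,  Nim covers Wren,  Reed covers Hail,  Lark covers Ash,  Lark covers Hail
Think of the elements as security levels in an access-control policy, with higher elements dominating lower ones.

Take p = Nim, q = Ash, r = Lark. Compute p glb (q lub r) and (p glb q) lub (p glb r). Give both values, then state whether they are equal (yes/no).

Lark; Lark; yes

q lub r = Lark, so p glb (q lub r) = Nim glb Lark = Lark.
p glb q = Ash and p glb r = Lark, so (p glb q) lub (p glb r) = Ash lub Lark = Lark.
Equal: yes.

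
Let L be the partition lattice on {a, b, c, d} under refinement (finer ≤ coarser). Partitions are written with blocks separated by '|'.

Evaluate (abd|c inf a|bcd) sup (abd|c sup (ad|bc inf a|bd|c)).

abd|c ∧ a|bcd = a|bd|c
ad|bc ∧ a|bd|c = a|b|c|d
abd|c ∨ a|b|c|d = abd|c
a|bd|c ∨ abd|c = abd|c

abd|c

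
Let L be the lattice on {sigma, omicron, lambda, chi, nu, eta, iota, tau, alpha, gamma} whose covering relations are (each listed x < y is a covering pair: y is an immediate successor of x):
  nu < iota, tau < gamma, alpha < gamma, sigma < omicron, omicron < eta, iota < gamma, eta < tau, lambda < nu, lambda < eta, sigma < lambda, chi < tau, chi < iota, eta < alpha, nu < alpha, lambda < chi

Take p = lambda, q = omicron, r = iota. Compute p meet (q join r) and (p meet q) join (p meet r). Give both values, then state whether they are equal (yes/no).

lambda; lambda; yes

q join r = gamma, so p meet (q join r) = lambda meet gamma = lambda.
p meet q = sigma and p meet r = lambda, so (p meet q) join (p meet r) = sigma join lambda = lambda.
Equal: yes.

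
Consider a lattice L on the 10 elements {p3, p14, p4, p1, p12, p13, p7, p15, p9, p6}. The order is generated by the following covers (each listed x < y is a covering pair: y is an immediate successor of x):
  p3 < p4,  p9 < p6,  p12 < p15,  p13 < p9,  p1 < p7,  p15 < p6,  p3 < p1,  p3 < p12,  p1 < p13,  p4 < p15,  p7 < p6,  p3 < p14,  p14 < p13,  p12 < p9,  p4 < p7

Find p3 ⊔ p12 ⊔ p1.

p9

Common upper bounds of {p3, p12, p1}: p6, p9.
The least among these is p9.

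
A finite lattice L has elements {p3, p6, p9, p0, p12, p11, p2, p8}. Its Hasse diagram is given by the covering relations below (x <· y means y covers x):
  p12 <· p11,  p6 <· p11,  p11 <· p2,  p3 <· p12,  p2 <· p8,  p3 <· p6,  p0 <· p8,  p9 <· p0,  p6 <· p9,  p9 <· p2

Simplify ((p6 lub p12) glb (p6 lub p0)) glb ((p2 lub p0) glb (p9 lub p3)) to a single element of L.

p6

p6 ∨ p12 = p11
p6 ∨ p0 = p0
p11 ∧ p0 = p6
p2 ∨ p0 = p8
p9 ∨ p3 = p9
p8 ∧ p9 = p9
p6 ∧ p9 = p6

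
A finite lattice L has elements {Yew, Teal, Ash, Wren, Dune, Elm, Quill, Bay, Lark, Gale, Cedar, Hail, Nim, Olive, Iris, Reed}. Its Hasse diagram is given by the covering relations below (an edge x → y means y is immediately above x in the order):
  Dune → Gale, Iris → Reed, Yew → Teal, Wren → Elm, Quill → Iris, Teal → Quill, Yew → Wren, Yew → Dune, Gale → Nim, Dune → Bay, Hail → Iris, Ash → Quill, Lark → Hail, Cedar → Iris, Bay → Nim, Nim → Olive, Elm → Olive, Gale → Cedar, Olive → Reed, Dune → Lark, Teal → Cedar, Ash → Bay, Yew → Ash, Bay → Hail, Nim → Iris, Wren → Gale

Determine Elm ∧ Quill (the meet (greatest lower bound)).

Common lower bounds of {Elm, Quill}: Yew.
The greatest among these is Yew.

Yew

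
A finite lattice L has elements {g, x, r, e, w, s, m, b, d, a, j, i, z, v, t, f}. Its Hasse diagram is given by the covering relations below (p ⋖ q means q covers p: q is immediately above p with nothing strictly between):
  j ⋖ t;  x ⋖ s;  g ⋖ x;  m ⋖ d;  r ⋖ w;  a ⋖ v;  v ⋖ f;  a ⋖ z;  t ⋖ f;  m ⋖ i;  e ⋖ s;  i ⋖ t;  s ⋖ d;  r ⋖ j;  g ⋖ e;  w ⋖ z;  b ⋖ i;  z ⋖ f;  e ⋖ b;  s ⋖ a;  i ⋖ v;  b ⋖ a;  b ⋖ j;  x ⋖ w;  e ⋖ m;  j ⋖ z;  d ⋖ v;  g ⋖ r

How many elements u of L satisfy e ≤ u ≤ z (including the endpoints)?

6

The interval [e, z] = {a, b, e, j, s, z}, which has 6 elements.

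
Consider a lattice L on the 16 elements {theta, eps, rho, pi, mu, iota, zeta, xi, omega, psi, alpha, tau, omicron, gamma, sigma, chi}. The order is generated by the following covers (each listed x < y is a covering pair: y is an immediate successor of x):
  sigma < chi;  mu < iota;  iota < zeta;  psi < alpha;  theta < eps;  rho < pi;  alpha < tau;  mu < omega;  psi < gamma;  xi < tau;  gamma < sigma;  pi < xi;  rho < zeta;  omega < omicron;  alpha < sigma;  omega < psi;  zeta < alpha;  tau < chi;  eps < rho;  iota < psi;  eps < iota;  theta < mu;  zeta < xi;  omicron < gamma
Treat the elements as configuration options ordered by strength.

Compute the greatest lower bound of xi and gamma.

Common lower bounds of {xi, gamma}: eps, iota, mu, theta.
The greatest among these is iota.

iota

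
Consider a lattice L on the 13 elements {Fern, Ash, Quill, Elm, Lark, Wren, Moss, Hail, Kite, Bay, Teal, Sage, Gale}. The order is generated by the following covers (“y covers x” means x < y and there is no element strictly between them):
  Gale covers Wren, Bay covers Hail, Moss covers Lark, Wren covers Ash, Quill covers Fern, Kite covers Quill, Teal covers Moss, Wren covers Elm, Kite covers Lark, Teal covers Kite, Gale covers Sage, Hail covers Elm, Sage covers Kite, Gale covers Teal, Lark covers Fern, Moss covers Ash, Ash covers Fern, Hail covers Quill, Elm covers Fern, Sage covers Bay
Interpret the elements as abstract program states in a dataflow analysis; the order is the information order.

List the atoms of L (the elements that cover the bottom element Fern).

Ash, Elm, Lark, Quill

The atoms are exactly the elements that cover Fern: Ash, Elm, Lark, Quill.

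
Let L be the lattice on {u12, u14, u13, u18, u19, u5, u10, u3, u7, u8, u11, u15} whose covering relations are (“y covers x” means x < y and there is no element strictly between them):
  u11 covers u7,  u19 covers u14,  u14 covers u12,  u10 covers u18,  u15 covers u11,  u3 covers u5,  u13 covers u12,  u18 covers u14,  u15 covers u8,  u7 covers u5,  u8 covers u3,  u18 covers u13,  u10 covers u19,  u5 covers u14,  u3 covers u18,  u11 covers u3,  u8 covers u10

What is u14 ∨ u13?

Common upper bounds of {u14, u13}: u10, u11, u15, u18, u3, u8.
The least among these is u18.

u18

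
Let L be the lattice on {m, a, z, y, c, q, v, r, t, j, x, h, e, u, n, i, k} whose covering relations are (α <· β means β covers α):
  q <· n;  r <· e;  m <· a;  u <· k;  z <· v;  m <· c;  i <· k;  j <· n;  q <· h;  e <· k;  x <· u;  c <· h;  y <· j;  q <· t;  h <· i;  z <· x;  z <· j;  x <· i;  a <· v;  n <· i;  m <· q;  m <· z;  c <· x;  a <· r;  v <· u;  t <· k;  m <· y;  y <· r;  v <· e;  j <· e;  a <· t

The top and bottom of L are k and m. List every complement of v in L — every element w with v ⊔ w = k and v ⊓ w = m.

Need w with v ∨ w = k and v ∧ w = m.
Checking each element gives: h, q.

h, q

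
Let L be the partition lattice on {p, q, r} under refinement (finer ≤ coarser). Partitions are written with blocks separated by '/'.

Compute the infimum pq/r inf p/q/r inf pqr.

p/q/r

Common lower bounds of {pq/r, p/q/r, pqr}: p/q/r.
The greatest among these is p/q/r.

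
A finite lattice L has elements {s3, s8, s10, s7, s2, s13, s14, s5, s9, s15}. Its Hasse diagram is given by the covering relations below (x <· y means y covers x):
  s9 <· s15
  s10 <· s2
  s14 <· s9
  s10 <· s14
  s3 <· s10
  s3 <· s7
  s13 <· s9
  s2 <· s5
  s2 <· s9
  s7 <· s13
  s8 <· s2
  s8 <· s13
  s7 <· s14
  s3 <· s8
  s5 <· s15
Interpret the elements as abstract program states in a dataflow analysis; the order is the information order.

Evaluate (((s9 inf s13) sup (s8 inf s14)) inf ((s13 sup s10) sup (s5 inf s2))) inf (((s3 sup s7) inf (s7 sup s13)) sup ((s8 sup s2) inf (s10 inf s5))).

s7

s9 ∧ s13 = s13
s8 ∧ s14 = s3
s13 ∨ s3 = s13
s13 ∨ s10 = s9
s5 ∧ s2 = s2
s9 ∨ s2 = s9
s13 ∧ s9 = s13
s3 ∨ s7 = s7
s7 ∨ s13 = s13
s7 ∧ s13 = s7
s8 ∨ s2 = s2
s10 ∧ s5 = s10
s2 ∧ s10 = s10
s7 ∨ s10 = s14
s13 ∧ s14 = s7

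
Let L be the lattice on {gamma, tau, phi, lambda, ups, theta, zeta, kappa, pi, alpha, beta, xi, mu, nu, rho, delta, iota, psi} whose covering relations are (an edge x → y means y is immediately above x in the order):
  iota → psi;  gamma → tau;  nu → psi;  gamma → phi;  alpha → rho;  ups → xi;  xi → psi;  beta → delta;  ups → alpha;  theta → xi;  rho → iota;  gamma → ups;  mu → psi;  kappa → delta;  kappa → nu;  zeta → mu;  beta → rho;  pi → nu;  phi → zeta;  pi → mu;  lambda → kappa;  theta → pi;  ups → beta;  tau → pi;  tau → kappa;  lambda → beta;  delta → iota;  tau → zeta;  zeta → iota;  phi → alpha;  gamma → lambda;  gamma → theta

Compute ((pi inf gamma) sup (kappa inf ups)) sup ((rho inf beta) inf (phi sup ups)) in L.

pi ∧ gamma = gamma
kappa ∧ ups = gamma
gamma ∨ gamma = gamma
rho ∧ beta = beta
phi ∨ ups = alpha
beta ∧ alpha = ups
gamma ∨ ups = ups

ups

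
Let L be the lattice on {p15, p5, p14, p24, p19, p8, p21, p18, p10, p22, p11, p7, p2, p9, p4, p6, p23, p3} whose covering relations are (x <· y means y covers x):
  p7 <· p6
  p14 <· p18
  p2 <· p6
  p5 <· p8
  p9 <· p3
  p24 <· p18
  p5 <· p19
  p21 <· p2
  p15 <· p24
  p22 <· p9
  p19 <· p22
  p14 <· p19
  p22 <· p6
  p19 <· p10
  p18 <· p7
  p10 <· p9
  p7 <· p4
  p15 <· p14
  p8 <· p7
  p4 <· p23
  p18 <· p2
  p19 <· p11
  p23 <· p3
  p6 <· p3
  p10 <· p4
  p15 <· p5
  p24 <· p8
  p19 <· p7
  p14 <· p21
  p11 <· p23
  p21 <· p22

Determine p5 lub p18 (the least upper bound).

p7

Common upper bounds of {p5, p18}: p23, p3, p4, p6, p7.
The least among these is p7.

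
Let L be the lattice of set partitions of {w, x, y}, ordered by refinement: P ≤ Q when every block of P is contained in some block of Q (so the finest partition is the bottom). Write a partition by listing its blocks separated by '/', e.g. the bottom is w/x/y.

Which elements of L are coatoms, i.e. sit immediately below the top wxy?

The coatoms are exactly the elements covered by wxy: w/xy, wx/y, wy/x.

w/xy, wx/y, wy/x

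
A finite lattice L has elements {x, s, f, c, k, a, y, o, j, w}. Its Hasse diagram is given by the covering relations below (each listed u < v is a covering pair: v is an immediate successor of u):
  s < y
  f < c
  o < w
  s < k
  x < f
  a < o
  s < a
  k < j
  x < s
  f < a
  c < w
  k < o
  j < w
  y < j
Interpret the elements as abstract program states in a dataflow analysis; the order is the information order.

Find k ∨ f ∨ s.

o

Common upper bounds of {k, f, s}: o, w.
The least among these is o.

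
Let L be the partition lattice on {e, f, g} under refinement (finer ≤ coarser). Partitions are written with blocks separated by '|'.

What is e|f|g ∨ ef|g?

ef|g

The join of e|f|g and ef|g merges any blocks that overlap across the partitions, giving ef|g.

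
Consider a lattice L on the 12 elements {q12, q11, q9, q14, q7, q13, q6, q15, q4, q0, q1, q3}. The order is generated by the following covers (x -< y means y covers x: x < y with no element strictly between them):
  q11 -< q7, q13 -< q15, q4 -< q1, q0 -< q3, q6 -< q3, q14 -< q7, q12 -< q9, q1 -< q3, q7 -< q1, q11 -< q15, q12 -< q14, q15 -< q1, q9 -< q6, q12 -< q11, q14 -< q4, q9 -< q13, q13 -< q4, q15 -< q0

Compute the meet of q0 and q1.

Common lower bounds of {q0, q1}: q11, q12, q13, q15, q9.
The greatest among these is q15.

q15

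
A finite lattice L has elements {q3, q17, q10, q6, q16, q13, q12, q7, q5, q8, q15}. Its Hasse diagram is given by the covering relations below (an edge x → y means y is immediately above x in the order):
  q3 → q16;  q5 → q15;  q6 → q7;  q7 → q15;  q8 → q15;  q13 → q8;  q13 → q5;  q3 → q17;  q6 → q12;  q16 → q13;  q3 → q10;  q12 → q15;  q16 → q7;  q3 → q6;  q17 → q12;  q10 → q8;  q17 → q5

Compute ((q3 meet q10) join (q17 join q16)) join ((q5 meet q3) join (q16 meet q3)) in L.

q3 ∧ q10 = q3
q17 ∨ q16 = q5
q3 ∨ q5 = q5
q5 ∧ q3 = q3
q16 ∧ q3 = q3
q3 ∨ q3 = q3
q5 ∨ q3 = q5

q5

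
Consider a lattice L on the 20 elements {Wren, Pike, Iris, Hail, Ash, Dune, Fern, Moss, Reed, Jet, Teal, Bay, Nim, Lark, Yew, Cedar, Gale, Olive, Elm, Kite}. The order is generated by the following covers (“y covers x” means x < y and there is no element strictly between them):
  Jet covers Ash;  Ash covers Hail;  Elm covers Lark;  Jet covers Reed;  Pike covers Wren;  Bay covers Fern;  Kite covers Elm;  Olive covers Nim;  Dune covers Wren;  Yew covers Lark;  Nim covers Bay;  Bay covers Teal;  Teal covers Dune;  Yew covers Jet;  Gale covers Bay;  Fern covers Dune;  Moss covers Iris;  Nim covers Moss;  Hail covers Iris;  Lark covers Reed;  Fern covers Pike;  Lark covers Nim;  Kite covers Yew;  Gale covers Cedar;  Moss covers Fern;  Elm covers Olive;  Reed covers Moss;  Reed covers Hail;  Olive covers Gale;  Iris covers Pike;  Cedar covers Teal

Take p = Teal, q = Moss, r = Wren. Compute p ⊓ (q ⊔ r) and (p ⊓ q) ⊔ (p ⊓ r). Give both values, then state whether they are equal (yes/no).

q ⊔ r = Moss, so p ⊓ (q ⊔ r) = Teal ⊓ Moss = Dune.
p ⊓ q = Dune and p ⊓ r = Wren, so (p ⊓ q) ⊔ (p ⊓ r) = Dune ⊔ Wren = Dune.
Equal: yes.

Dune; Dune; yes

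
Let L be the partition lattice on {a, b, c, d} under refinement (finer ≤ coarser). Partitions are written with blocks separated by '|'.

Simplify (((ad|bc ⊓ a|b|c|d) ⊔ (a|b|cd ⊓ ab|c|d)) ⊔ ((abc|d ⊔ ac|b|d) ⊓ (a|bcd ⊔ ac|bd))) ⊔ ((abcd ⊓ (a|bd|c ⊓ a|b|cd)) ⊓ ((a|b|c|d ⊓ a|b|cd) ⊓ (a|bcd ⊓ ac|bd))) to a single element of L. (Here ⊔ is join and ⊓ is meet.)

abc|d

ad|bc ∧ a|b|c|d = a|b|c|d
a|b|cd ∧ ab|c|d = a|b|c|d
a|b|c|d ∨ a|b|c|d = a|b|c|d
abc|d ∨ ac|b|d = abc|d
a|bcd ∨ ac|bd = abcd
abc|d ∧ abcd = abc|d
a|b|c|d ∨ abc|d = abc|d
a|bd|c ∧ a|b|cd = a|b|c|d
abcd ∧ a|b|c|d = a|b|c|d
a|b|c|d ∧ a|b|cd = a|b|c|d
a|bcd ∧ ac|bd = a|bd|c
a|b|c|d ∧ a|bd|c = a|b|c|d
a|b|c|d ∧ a|b|c|d = a|b|c|d
abc|d ∨ a|b|c|d = abc|d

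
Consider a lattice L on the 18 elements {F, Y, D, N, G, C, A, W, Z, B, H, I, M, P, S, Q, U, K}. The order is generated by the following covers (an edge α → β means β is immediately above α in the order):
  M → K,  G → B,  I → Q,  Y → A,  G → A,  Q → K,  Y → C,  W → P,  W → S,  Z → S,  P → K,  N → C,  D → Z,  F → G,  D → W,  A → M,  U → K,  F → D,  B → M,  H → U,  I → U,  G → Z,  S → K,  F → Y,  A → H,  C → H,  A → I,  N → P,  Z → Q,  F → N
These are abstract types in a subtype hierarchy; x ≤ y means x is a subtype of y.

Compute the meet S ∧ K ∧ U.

Common lower bounds of {S, K, U}: F, G.
The greatest among these is G.

G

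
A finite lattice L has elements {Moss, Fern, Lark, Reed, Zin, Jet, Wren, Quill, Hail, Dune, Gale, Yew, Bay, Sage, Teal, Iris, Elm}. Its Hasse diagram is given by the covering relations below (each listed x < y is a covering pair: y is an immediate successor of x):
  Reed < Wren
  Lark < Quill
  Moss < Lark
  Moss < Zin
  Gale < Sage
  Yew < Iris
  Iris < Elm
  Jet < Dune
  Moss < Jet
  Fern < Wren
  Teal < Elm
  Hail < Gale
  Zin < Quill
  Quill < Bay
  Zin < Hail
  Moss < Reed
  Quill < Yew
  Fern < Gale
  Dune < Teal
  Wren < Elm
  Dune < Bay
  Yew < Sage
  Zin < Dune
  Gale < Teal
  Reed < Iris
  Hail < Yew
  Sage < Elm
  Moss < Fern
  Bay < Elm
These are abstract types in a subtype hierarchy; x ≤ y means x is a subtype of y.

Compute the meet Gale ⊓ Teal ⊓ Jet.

Common lower bounds of {Gale, Teal, Jet}: Moss.
The greatest among these is Moss.

Moss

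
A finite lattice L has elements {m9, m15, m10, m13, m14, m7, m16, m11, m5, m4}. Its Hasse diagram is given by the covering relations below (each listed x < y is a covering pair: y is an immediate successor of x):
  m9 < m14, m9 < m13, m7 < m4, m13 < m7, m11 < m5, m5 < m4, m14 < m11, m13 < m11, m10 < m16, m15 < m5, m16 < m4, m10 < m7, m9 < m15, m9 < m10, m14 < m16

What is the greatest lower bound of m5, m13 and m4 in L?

m13

Common lower bounds of {m5, m13, m4}: m13, m9.
The greatest among these is m13.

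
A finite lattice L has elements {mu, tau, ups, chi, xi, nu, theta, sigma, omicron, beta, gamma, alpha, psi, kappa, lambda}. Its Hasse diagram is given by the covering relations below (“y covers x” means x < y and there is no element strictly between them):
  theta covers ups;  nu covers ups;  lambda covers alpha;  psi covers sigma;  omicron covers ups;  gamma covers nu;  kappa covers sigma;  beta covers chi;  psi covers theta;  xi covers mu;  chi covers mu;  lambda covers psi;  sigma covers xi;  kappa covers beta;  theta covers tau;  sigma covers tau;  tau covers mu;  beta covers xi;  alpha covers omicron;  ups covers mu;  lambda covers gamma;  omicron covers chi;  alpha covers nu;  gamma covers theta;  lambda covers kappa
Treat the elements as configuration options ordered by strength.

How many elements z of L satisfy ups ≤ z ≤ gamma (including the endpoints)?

The interval [ups, gamma] = {gamma, nu, theta, ups}, which has 4 elements.

4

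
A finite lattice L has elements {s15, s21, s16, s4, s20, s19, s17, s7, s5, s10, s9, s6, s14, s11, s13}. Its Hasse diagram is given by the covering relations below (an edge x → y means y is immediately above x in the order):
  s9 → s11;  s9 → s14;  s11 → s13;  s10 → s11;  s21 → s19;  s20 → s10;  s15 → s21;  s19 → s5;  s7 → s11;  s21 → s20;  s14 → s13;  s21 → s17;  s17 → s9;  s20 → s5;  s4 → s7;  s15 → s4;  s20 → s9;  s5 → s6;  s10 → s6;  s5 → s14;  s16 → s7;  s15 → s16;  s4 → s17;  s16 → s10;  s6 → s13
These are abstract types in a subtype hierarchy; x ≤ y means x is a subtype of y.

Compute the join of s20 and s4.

s9

Common upper bounds of {s20, s4}: s11, s13, s14, s9.
The least among these is s9.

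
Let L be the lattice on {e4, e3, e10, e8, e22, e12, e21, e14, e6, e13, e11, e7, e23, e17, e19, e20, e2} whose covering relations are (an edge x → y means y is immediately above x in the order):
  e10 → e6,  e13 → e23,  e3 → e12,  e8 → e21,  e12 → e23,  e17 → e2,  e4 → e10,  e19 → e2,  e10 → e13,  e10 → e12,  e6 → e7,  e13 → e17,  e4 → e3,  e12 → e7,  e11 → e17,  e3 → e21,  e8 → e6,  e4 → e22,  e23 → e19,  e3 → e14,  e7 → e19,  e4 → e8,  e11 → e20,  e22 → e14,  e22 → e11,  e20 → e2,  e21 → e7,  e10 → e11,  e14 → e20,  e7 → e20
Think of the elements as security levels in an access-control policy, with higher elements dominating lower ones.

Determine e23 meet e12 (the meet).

Common lower bounds of {e23, e12}: e10, e12, e3, e4.
The greatest among these is e12.

e12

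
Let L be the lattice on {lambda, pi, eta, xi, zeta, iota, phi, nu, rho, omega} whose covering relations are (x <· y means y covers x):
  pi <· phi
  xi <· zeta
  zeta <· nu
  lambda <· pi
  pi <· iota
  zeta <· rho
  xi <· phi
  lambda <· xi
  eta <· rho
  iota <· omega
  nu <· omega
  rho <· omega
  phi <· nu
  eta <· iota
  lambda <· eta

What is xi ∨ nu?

Common upper bounds of {xi, nu}: nu, omega.
The least among these is nu.

nu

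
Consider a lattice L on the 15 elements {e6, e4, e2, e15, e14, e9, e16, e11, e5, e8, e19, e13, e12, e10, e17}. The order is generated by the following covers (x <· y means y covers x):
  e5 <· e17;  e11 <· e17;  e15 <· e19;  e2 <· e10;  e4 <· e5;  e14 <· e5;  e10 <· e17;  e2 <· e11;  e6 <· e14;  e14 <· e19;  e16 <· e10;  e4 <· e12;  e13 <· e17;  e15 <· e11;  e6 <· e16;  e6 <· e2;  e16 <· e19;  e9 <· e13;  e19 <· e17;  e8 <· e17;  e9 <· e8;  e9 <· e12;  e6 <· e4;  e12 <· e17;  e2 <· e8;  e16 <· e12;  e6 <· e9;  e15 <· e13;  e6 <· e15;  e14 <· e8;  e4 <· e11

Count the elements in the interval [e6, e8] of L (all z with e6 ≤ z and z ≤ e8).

The interval [e6, e8] = {e14, e2, e6, e8, e9}, which has 5 elements.

5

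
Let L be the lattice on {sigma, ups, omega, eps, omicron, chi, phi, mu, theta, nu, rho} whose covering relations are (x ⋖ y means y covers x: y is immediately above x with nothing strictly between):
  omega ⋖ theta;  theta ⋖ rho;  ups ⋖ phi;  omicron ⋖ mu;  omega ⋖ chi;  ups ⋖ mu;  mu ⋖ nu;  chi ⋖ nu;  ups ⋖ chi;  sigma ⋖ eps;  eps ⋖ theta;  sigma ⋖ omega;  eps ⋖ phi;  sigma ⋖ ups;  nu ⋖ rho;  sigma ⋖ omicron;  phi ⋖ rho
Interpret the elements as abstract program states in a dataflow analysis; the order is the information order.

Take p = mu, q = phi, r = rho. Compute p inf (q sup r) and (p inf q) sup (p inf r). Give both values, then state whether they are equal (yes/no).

q sup r = rho, so p inf (q sup r) = mu inf rho = mu.
p inf q = ups and p inf r = mu, so (p inf q) sup (p inf r) = ups sup mu = mu.
Equal: yes.

mu; mu; yes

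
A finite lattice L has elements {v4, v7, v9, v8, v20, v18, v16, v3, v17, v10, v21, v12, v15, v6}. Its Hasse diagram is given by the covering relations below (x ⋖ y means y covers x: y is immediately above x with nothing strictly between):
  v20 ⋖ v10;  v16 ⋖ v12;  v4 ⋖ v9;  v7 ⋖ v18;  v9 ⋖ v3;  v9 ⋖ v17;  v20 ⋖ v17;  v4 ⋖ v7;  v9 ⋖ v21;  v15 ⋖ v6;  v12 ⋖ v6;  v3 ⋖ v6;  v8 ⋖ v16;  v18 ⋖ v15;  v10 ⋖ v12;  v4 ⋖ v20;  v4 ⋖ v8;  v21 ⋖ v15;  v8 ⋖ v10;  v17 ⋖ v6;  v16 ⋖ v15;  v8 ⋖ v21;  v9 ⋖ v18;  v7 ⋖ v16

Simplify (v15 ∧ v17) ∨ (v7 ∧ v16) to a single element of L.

v18

v15 ∧ v17 = v9
v7 ∧ v16 = v7
v9 ∨ v7 = v18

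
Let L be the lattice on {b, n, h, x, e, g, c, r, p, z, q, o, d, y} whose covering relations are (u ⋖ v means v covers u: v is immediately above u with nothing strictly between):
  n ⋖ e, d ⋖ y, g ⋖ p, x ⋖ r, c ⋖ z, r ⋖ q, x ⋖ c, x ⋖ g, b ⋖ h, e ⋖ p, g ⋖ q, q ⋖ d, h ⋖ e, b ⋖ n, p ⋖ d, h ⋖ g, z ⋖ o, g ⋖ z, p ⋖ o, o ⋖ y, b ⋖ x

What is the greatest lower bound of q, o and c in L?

x

Common lower bounds of {q, o, c}: b, x.
The greatest among these is x.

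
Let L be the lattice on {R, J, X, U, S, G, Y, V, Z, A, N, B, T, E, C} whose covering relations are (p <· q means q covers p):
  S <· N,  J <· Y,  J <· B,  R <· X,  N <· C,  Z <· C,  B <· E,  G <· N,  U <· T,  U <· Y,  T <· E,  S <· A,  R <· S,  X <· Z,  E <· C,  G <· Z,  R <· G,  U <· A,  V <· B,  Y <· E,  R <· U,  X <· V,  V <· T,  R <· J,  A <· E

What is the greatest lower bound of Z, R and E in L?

R

Common lower bounds of {Z, R, E}: R.
The greatest among these is R.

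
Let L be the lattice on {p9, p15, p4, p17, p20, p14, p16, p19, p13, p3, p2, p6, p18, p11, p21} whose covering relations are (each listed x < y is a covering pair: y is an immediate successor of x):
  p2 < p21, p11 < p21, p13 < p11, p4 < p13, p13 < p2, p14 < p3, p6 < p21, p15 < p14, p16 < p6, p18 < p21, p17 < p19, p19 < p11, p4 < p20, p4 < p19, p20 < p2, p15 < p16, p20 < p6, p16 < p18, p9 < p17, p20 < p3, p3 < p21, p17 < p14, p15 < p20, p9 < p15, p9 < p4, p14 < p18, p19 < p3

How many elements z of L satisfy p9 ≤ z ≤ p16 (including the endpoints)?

3

The interval [p9, p16] = {p15, p16, p9}, which has 3 elements.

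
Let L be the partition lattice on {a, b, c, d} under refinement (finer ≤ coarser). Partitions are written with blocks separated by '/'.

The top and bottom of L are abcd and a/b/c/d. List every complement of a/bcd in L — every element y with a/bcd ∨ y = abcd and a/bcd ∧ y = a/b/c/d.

Need y with a/bcd ∨ y = abcd and a/bcd ∧ y = a/b/c/d.
Checking each element gives: ab/c/d, ac/b/d, ad/b/c.

ab/c/d, ac/b/d, ad/b/c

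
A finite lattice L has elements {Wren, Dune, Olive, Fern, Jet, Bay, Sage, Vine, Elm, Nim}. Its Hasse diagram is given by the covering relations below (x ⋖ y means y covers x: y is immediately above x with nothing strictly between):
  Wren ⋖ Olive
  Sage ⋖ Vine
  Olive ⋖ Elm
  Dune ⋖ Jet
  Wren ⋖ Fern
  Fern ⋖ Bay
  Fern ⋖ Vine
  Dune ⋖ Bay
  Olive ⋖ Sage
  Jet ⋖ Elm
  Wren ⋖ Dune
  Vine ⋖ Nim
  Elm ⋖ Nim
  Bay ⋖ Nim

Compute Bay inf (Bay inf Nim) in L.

Bay

Bay ∧ Nim = Bay
Bay ∧ Bay = Bay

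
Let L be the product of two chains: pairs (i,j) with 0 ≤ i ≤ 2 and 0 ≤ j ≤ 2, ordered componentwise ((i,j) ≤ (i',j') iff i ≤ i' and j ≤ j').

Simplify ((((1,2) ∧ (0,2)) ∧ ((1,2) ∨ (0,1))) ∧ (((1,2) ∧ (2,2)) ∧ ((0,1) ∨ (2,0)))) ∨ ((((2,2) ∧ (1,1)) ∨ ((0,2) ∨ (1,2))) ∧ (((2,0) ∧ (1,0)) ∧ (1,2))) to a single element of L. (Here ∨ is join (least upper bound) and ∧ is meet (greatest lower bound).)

(1,1)

(1,2) ∧ (0,2) = (0,2)
(1,2) ∨ (0,1) = (1,2)
(0,2) ∧ (1,2) = (0,2)
(1,2) ∧ (2,2) = (1,2)
(0,1) ∨ (2,0) = (2,1)
(1,2) ∧ (2,1) = (1,1)
(0,2) ∧ (1,1) = (0,1)
(2,2) ∧ (1,1) = (1,1)
(0,2) ∨ (1,2) = (1,2)
(1,1) ∨ (1,2) = (1,2)
(2,0) ∧ (1,0) = (1,0)
(1,0) ∧ (1,2) = (1,0)
(1,2) ∧ (1,0) = (1,0)
(0,1) ∨ (1,0) = (1,1)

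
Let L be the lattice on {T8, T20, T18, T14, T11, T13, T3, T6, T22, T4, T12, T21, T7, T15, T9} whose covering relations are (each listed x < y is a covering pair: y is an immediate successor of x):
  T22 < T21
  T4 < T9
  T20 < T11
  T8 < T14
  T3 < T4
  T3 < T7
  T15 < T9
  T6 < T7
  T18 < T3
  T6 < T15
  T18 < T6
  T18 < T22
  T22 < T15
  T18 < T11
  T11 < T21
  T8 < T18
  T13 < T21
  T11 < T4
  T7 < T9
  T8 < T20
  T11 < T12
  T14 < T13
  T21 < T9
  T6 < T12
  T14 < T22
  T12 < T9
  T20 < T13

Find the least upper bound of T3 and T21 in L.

T9

Common upper bounds of {T3, T21}: T9.
The least among these is T9.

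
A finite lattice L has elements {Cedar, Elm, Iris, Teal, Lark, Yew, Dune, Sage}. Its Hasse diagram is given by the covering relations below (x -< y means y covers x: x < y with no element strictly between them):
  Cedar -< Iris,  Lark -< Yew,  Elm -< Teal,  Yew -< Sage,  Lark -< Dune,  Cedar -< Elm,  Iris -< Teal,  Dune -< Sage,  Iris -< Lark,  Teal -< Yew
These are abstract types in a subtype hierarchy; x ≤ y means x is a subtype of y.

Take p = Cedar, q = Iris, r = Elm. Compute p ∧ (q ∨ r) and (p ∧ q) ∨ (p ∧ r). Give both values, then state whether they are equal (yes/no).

q ∨ r = Teal, so p ∧ (q ∨ r) = Cedar ∧ Teal = Cedar.
p ∧ q = Cedar and p ∧ r = Cedar, so (p ∧ q) ∨ (p ∧ r) = Cedar ∨ Cedar = Cedar.
Equal: yes.

Cedar; Cedar; yes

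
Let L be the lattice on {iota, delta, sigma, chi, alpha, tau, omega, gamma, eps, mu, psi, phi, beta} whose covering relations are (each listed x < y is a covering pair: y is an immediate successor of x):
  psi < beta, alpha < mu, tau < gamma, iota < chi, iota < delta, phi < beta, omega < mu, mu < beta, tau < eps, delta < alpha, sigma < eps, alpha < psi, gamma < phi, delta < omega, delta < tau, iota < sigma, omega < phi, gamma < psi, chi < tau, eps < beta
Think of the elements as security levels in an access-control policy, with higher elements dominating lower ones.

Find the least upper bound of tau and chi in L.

tau

Common upper bounds of {tau, chi}: beta, eps, gamma, phi, psi, tau.
The least among these is tau.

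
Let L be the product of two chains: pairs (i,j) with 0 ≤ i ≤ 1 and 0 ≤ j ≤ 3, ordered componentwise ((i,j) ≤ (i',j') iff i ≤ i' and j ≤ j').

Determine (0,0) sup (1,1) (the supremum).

(1,1)

In a product of chains, the join is componentwise max, giving (1,1).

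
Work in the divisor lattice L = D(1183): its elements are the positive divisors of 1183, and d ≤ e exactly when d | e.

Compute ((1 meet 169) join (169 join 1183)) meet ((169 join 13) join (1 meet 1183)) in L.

169

1 ∧ 169 = 1
169 ∨ 1183 = 1183
1 ∨ 1183 = 1183
169 ∨ 13 = 169
1 ∧ 1183 = 1
169 ∨ 1 = 169
1183 ∧ 169 = 169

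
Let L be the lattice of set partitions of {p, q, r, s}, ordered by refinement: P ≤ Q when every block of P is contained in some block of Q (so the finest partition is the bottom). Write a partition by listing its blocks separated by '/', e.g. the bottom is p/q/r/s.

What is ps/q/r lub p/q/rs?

The join of ps/q/r and p/q/rs merges any blocks that overlap across the partitions, giving prs/q.

prs/q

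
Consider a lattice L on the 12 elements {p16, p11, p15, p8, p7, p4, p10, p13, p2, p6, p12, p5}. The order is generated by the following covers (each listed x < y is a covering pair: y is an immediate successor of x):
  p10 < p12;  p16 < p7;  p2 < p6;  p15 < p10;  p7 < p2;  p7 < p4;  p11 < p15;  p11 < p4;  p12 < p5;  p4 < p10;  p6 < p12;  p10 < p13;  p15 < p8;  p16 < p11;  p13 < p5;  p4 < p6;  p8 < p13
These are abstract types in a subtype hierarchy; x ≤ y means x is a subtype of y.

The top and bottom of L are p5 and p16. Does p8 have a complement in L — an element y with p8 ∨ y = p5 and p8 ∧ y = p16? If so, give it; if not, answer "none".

Need y with p8 ∨ y = p5 and p8 ∧ y = p16.
Checking each element gives: p2.

p2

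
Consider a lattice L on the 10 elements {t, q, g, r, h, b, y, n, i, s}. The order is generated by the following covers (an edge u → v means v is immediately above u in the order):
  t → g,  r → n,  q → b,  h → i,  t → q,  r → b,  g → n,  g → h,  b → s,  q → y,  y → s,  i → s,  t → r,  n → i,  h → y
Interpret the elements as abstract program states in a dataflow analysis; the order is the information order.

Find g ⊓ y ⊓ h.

g

Common lower bounds of {g, y, h}: g, t.
The greatest among these is g.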